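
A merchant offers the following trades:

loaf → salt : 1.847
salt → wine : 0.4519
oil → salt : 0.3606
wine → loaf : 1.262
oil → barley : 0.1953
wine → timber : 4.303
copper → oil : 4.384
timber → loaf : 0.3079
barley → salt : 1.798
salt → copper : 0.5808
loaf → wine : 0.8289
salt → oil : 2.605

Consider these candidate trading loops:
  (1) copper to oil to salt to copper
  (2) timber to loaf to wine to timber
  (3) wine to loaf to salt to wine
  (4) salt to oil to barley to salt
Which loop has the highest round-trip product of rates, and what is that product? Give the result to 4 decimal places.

(1) 4.384 × 0.3606 × 0.5808 = 0.91817
(2) 0.3079 × 0.8289 × 4.303 = 1.09820
(3) 1.262 × 1.847 × 0.4519 = 1.05334
(4) 2.605 × 0.1953 × 1.798 = 0.91474
Highest is cycle (2) at 1.0982 (>1, arbitrage).

1.0982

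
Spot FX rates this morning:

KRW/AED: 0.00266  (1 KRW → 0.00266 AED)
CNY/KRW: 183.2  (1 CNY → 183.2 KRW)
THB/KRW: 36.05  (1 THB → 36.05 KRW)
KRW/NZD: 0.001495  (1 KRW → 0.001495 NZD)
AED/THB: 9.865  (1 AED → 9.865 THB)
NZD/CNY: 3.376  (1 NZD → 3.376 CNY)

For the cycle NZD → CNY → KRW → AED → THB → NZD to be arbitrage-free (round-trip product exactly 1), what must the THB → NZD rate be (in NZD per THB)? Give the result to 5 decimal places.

Known legs of the cycle: 3.376 × 183.2 × 0.00266 × 9.865 = 16.22955580288
For no arbitrage the full-cycle product must be 1, so the missing rate is 1 / 16.22955580288 ≈ 0.0616160.

0.06162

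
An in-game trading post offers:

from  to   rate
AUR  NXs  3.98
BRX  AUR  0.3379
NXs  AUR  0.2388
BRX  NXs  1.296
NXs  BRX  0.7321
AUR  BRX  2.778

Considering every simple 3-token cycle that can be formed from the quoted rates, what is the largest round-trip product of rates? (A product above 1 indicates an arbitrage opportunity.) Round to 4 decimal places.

AUR→NXs→BRX→AUR: 3.98 × 0.7321 × 0.3379 = 0.98456
AUR→BRX→NXs→AUR: 2.778 × 1.296 × 0.2388 = 0.85975
Maximum is AUR→NXs→BRX→AUR at 0.9846; no arbitrage — every cycle loses value.

0.9846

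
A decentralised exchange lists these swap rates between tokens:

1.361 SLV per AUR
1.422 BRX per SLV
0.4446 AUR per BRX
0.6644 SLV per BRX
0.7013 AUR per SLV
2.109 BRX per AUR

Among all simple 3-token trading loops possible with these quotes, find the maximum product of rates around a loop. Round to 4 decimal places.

0.9827

AUR→BRX→SLV→AUR: 2.109 × 0.6644 × 0.7013 = 0.98268
AUR→SLV→BRX→AUR: 1.361 × 1.422 × 0.4446 = 0.86045
Maximum is AUR→BRX→SLV→AUR at 0.9827; no arbitrage — every cycle loses value.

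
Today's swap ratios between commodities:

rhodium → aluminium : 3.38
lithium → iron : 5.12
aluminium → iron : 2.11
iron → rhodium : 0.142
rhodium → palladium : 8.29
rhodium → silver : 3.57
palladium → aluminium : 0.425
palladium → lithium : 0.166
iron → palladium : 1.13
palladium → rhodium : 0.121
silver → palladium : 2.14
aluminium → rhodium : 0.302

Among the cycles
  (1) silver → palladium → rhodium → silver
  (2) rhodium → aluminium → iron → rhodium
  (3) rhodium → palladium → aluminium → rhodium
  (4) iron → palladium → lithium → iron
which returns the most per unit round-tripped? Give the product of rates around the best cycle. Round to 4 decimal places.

1.0640

(1) 2.14 × 0.121 × 3.57 = 0.92442
(2) 3.38 × 2.11 × 0.142 = 1.01272
(3) 8.29 × 0.425 × 0.302 = 1.06402
(4) 1.13 × 0.166 × 5.12 = 0.96041
Highest is cycle (3) at 1.0640 (>1, arbitrage).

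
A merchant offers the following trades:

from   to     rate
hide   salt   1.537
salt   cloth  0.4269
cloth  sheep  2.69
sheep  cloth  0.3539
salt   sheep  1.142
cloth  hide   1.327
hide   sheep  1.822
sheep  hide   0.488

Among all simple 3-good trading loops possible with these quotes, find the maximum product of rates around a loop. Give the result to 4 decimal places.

0.8707

cloth→hide→salt→cloth: 1.327 × 1.537 × 0.4269 = 0.87070
hide→salt→sheep→hide: 1.537 × 1.142 × 0.488 = 0.85656
cloth→hide→sheep→cloth: 1.327 × 1.822 × 0.3539 = 0.85566
Maximum is cloth→hide→salt→cloth at 0.8707; no arbitrage — every cycle loses value.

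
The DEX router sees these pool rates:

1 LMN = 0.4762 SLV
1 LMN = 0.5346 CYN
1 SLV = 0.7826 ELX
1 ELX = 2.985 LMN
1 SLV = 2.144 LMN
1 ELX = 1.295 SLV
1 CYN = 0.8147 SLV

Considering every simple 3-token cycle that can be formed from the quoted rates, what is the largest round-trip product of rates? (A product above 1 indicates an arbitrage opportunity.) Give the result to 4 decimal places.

1.1124

ELX→LMN→SLV→ELX: 2.985 × 0.4762 × 0.7826 = 1.11243
LMN→CYN→SLV→LMN: 0.5346 × 0.8147 × 2.144 = 0.93379
Maximum is ELX→LMN→SLV→ELX at 1.1124; arbitrage exists.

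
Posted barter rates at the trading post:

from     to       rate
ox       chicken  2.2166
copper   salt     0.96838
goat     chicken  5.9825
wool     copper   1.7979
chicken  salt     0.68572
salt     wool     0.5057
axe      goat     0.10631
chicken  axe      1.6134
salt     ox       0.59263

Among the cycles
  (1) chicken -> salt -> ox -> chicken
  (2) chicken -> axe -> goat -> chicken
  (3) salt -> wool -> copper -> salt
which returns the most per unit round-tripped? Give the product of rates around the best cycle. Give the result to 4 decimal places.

1.0261

(1) 0.68572 × 0.59263 × 2.2166 = 0.90078
(2) 1.6134 × 0.10631 × 5.9825 = 1.02612
(3) 0.5057 × 1.7979 × 0.96838 = 0.88045
Highest is cycle (2) at 1.0261 (>1, arbitrage).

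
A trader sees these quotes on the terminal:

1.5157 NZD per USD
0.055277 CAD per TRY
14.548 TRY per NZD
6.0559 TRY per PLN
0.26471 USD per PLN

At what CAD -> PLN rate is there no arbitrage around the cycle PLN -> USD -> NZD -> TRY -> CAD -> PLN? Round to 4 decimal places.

Known legs of the cycle: 0.26471 × 1.5157 × 14.548 × 0.055277 = 0.322649767099916812
For no arbitrage the full-cycle product must be 1, so the missing rate is 1 / 0.322649767099916812 ≈ 3.099336.

3.0993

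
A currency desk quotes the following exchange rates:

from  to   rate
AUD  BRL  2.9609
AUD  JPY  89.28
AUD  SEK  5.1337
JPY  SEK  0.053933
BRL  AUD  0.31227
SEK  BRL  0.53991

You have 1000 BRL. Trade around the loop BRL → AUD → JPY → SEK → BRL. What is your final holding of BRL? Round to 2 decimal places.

811.82

1000 BRL × 0.31227 = 312.27 AUD
312.27 AUD × 89.28 = 27879.4656 JPY
27879.4656 JPY × 0.053933 = 1503.6232182048 SEK
1503.6232182048 SEK × 0.53991 = 811.821211740953568 BRL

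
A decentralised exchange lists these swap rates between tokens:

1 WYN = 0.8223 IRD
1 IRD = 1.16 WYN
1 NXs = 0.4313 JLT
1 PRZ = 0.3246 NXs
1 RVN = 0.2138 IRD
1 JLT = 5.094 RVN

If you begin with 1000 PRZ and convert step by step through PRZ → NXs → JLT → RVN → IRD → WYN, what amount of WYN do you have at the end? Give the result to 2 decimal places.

1000 PRZ × 0.3246 = 324.6 NXs
324.6 NXs × 0.4313 = 139.99998 JLT
139.99998 JLT × 5.094 = 713.15989812 RVN
713.15989812 RVN × 0.2138 = 152.473586218056 IRD
152.473586218056 IRD × 1.16 = 176.86936001294496 WYN

176.87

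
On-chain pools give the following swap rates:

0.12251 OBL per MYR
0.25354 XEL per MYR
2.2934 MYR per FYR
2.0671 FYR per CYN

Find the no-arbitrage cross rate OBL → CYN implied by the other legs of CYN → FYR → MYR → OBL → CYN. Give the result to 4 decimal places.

1.7218

Known legs of the cycle: 2.0671 × 2.2934 × 0.12251 = 0.5807815815214
For no arbitrage the full-cycle product must be 1, so the missing rate is 1 / 0.5807815815214 ≈ 1.721818.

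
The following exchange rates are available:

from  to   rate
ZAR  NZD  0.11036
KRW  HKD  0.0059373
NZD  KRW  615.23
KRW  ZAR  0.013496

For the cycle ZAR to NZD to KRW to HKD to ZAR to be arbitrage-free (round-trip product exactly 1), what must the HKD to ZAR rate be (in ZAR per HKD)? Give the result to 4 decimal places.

Known legs of the cycle: 0.11036 × 615.23 × 0.0059373 = 0.40312356851844
For no arbitrage the full-cycle product must be 1, so the missing rate is 1 / 0.40312356851844 ≈ 2.480629.

2.4806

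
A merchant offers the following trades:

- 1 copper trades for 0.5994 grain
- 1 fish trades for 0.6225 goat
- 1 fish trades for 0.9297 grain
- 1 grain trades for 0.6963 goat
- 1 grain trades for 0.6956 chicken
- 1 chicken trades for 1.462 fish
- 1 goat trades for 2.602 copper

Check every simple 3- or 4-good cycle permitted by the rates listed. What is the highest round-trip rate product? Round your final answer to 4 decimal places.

1.0860

grain→goat→copper→grain: 0.6963 × 2.602 × 0.5994 = 1.08598
grain→chicken→fish→grain: 0.6956 × 1.462 × 0.9297 = 0.94547
Maximum is grain→goat→copper→grain at 1.0860; arbitrage exists.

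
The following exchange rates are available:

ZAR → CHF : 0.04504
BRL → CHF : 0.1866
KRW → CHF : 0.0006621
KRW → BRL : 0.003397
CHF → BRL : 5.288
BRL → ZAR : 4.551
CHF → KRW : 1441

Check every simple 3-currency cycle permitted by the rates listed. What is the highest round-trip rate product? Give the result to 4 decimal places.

CHF→BRL→ZAR→CHF: 5.288 × 4.551 × 0.04504 = 1.08392
KRW→BRL→CHF→KRW: 0.003397 × 0.1866 × 1441 = 0.91342
Maximum is CHF→BRL→ZAR→CHF at 1.0839; arbitrage exists.

1.0839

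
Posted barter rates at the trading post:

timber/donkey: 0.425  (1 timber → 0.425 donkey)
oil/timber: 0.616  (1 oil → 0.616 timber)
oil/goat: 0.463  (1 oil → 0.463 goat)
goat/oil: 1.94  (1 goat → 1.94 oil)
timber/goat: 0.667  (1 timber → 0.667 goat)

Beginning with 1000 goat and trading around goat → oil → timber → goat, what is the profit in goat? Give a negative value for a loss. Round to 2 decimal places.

-202.91

1000 goat × 1.94 = 1940 oil
1940 oil × 0.616 = 1195.04 timber
1195.04 timber × 0.667 = 797.09168 goat
Net change: 797.09168 − 1000 = -202.90832 goat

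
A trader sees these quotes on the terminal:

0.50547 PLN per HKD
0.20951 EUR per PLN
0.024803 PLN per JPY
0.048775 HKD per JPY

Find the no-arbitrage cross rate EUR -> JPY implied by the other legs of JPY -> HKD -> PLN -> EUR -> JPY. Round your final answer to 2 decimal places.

Known legs of the cycle: 0.048775 × 0.50547 × 0.20951 = 0.0051653222358675
For no arbitrage the full-cycle product must be 1, so the missing rate is 1 / 0.0051653222358675 ≈ 193.5988.

193.60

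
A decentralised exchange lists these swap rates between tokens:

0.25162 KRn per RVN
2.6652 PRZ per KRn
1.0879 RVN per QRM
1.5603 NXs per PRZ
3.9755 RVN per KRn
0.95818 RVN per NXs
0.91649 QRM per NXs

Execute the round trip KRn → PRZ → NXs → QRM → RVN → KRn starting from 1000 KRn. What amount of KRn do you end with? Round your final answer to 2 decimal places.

1000 KRn × 2.6652 = 2665.2 PRZ
2665.2 PRZ × 1.5603 = 4158.51156 NXs
4158.51156 NXs × 0.91649 = 3811.2342596244 QRM
3811.2342596244 QRM × 1.0879 = 4146.24175104538476 RVN
4146.24175104538476 RVN × 0.25162 = 1043.2773493980397133112 KRn

1043.28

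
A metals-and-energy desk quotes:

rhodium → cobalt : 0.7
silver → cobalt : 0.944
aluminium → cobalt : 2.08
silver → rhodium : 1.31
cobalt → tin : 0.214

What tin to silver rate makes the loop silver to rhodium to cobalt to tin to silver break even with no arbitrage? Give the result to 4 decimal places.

Known legs of the cycle: 1.31 × 0.7 × 0.214 = 0.196238
For no arbitrage the full-cycle product must be 1, so the missing rate is 1 / 0.196238 ≈ 5.095853.

5.0959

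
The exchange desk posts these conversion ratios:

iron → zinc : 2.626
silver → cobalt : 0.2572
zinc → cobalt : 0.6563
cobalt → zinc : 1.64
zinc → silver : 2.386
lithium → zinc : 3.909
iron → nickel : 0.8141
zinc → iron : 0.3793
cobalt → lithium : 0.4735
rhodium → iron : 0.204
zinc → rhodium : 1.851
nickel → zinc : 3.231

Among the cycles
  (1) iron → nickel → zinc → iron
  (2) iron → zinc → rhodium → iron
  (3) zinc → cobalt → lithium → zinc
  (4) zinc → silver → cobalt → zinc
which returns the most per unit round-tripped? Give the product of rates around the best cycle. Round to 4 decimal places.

1.2148

(1) 0.8141 × 3.231 × 0.3793 = 0.99769
(2) 2.626 × 1.851 × 0.204 = 0.99159
(3) 0.6563 × 0.4735 × 3.909 = 1.21475
(4) 2.386 × 0.2572 × 1.64 = 1.00643
Highest is cycle (3) at 1.2148 (>1, arbitrage).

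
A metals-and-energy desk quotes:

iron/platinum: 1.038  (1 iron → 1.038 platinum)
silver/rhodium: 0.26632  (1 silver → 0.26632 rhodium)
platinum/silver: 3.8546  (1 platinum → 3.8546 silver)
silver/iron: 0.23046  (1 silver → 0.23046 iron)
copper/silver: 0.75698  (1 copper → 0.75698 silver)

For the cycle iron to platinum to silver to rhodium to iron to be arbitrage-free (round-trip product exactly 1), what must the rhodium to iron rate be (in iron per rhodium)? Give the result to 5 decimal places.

Known legs of the cycle: 1.038 × 3.8546 × 0.26632 = 1.065566240736
For no arbitrage the full-cycle product must be 1, so the missing rate is 1 / 1.065566240736 ≈ 0.9384682.

0.93847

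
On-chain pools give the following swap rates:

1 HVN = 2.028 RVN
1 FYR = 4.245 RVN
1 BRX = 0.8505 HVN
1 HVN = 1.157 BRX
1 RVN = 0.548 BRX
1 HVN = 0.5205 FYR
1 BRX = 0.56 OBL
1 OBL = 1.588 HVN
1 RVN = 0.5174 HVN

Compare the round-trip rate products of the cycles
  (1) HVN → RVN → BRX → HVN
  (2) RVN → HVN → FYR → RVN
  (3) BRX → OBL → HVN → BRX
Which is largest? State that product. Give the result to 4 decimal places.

(1) 2.028 × 0.548 × 0.8505 = 0.94520
(2) 0.5174 × 0.5205 × 4.245 = 1.14321
(3) 0.56 × 1.588 × 1.157 = 1.02890
Highest is cycle (2) at 1.1432 (>1, arbitrage).

1.1432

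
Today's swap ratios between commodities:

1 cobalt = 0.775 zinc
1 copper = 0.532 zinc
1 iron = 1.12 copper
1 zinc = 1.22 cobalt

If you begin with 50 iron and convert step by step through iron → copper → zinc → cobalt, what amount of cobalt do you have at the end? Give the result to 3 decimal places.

36.346

50 iron × 1.12 = 56 copper
56 copper × 0.532 = 29.792 zinc
29.792 zinc × 1.22 = 36.34624 cobalt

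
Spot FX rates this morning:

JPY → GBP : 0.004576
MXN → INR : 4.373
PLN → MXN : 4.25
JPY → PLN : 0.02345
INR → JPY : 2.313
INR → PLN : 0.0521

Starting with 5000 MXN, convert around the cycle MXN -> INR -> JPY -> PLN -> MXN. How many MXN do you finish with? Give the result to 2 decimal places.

5040.31

5000 MXN × 4.373 = 21865 INR
21865 INR × 2.313 = 50573.745 JPY
50573.745 JPY × 0.02345 = 1185.95432025 PLN
1185.95432025 PLN × 4.25 = 5040.3058610625 MXN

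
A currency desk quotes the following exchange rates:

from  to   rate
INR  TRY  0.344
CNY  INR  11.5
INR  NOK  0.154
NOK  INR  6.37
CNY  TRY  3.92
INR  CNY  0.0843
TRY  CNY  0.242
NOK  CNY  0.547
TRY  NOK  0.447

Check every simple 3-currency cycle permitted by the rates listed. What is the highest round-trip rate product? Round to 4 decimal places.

INR→TRY→NOK→INR: 0.344 × 0.447 × 6.37 = 0.97950
CNY→INR→NOK→CNY: 11.5 × 0.154 × 0.547 = 0.96874
CNY→TRY→NOK→CNY: 3.92 × 0.447 × 0.547 = 0.95848
CNY→INR→TRY→CNY: 11.5 × 0.344 × 0.242 = 0.95735
Maximum is INR→TRY→NOK→INR at 0.9795; no arbitrage — every cycle loses value.

0.9795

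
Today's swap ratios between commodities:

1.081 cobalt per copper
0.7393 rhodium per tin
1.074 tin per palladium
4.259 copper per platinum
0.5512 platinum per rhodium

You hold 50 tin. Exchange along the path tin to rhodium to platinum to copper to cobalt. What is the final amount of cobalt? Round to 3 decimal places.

93.807

50 tin × 0.7393 = 36.965 rhodium
36.965 rhodium × 0.5512 = 20.375108 platinum
20.375108 platinum × 4.259 = 86.777584972 copper
86.777584972 copper × 1.081 = 93.806569354732 cobalt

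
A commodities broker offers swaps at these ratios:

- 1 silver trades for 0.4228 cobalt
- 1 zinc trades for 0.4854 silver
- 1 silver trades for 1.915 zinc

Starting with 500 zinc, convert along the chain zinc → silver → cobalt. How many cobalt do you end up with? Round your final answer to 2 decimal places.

102.61

500 zinc × 0.4854 = 242.7 silver
242.7 silver × 0.4228 = 102.61356 cobalt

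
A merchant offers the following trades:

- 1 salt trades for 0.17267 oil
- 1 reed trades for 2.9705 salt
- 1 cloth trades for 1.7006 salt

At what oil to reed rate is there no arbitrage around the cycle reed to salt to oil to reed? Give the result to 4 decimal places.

1.9496

Known legs of the cycle: 2.9705 × 0.17267 = 0.512916235
For no arbitrage the full-cycle product must be 1, so the missing rate is 1 / 0.512916235 ≈ 1.949636.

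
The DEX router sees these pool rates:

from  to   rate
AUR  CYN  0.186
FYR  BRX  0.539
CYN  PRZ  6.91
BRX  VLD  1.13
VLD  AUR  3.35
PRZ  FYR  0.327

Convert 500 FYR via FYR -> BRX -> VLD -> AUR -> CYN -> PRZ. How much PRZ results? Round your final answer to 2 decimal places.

500 FYR × 0.539 = 269.5 BRX
269.5 BRX × 1.13 = 304.535 VLD
304.535 VLD × 3.35 = 1020.19225 AUR
1020.19225 AUR × 0.186 = 189.7557585 CYN
189.7557585 CYN × 6.91 = 1311.212291235 PRZ

1311.21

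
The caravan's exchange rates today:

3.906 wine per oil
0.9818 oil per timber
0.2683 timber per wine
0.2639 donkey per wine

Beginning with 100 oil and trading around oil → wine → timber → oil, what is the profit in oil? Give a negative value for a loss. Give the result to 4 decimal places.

100 oil × 3.906 = 390.6 wine
390.6 wine × 0.2683 = 104.79798 timber
104.79798 timber × 0.9818 = 102.890656764 oil
Net change: 102.890656764 − 100 = 2.890656764 oil

2.8907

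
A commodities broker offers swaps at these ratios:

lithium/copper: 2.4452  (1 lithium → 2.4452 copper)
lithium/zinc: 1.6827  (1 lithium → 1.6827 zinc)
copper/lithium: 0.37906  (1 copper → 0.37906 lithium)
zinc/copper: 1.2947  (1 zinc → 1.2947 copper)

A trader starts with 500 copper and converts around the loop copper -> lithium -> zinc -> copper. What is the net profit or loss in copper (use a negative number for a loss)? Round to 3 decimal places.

-87.092

500 copper × 0.37906 = 189.53 lithium
189.53 lithium × 1.6827 = 318.922131 zinc
318.922131 zinc × 1.2947 = 412.9084830057 copper
Net change: 412.9084830057 − 500 = -87.0915169943 copper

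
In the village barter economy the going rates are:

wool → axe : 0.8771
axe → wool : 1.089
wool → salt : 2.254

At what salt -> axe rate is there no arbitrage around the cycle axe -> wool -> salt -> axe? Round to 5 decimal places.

Known legs of the cycle: 1.089 × 2.254 = 2.454606
For no arbitrage the full-cycle product must be 1, so the missing rate is 1 / 2.454606 ≈ 0.4073974.

0.40740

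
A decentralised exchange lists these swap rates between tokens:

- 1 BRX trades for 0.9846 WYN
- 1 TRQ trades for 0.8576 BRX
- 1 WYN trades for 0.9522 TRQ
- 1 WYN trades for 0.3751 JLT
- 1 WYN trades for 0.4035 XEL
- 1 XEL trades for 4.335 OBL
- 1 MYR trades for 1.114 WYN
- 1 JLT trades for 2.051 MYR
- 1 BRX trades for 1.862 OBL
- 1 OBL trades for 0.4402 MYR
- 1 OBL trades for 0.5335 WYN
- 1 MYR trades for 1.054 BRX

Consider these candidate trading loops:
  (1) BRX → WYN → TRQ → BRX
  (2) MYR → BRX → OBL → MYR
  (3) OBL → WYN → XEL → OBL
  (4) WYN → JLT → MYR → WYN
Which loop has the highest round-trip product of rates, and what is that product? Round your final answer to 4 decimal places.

0.9332

(1) 0.9846 × 0.9522 × 0.8576 = 0.80403
(2) 1.054 × 1.862 × 0.4402 = 0.86391
(3) 0.5335 × 0.4035 × 4.335 = 0.93318
(4) 0.3751 × 2.051 × 1.114 = 0.85703
Highest is cycle (3) at 0.9332 (≤1, no arbitrage).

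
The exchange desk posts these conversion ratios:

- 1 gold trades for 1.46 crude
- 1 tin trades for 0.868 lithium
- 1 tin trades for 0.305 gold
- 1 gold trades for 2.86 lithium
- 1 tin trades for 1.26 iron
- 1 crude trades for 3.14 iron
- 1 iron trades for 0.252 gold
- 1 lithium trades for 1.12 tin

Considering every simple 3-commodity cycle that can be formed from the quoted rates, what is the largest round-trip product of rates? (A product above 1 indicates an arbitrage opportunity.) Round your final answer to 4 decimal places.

1.1553

crude→iron→gold→crude: 3.14 × 0.252 × 1.46 = 1.15527
lithium→tin→gold→lithium: 1.12 × 0.305 × 2.86 = 0.97698
Maximum is crude→iron→gold→crude at 1.1553; arbitrage exists.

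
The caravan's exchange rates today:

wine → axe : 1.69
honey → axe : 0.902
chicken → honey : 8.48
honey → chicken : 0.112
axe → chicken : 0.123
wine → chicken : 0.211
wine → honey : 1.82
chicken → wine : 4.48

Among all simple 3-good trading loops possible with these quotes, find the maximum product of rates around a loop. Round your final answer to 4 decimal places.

chicken→honey→axe→chicken: 8.48 × 0.902 × 0.123 = 0.94082
chicken→wine→axe→chicken: 4.48 × 1.69 × 0.123 = 0.93126
chicken→wine→honey→chicken: 4.48 × 1.82 × 0.112 = 0.91320
Maximum is chicken→honey→axe→chicken at 0.9408; no arbitrage — every cycle loses value.

0.9408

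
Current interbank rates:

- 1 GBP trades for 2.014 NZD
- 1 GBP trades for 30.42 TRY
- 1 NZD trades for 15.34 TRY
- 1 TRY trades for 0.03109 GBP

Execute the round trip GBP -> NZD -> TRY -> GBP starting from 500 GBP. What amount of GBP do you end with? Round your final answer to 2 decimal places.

500 GBP × 2.014 = 1007 NZD
1007 NZD × 15.34 = 15447.38 TRY
15447.38 TRY × 0.03109 = 480.2590442 GBP

480.26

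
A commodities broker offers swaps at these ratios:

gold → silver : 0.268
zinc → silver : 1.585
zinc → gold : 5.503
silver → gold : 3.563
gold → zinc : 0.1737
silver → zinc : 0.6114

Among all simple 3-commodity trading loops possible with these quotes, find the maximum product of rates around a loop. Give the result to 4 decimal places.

gold→zinc→silver→gold: 0.1737 × 1.585 × 3.563 = 0.98095
gold→silver→zinc→gold: 0.268 × 0.6114 × 5.503 = 0.90170
Maximum is gold→zinc→silver→gold at 0.9809; no arbitrage — every cycle loses value.

0.9809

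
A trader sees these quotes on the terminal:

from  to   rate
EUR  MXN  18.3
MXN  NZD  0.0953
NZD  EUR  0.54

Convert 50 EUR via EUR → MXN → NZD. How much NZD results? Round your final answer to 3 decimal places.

50 EUR × 18.3 = 915 MXN
915 MXN × 0.0953 = 87.1995 NZD

87.200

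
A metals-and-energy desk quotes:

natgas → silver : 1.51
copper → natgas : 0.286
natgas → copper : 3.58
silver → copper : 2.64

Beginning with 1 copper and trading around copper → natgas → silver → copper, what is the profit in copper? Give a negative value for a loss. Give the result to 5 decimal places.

1 copper × 0.286 = 0.286 natgas
0.286 natgas × 1.51 = 0.43186 silver
0.43186 silver × 2.64 = 1.1401104 copper
Net change: 1.1401104 − 1 = 0.1401104 copper

0.14011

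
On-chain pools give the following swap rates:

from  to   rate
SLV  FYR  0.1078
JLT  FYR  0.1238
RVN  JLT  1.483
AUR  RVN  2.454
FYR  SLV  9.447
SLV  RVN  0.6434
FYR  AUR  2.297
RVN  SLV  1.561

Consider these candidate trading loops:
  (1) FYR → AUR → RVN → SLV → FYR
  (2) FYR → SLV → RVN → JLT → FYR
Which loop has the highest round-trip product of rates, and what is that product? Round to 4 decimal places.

(1) 2.297 × 2.454 × 1.561 × 0.1078 = 0.94854
(2) 9.447 × 0.6434 × 1.483 × 0.1238 = 1.11593
Highest is cycle (2) at 1.1159 (>1, arbitrage).

1.1159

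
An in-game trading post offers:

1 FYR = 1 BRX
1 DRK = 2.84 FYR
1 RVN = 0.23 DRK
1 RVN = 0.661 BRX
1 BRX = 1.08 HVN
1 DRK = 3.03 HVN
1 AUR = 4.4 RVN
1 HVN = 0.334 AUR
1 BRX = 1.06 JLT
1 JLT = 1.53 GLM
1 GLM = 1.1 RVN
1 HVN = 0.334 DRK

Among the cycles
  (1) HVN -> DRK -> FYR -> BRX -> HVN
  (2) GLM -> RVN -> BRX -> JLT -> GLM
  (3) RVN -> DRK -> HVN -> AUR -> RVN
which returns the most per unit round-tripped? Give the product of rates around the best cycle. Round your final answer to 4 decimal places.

1.1792

(1) 0.334 × 2.84 × 1 × 1.08 = 1.02444
(2) 1.1 × 0.661 × 1.06 × 1.53 = 1.17921
(3) 0.23 × 3.03 × 0.334 × 4.4 = 1.02416
Highest is cycle (2) at 1.1792 (>1, arbitrage).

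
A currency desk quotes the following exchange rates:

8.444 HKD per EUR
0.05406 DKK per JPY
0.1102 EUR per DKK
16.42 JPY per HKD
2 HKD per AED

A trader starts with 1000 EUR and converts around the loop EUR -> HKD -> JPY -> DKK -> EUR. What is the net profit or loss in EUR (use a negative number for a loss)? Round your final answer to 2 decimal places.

-174.00

1000 EUR × 8.444 = 8444 HKD
8444 HKD × 16.42 = 138650.48 JPY
138650.48 JPY × 0.05406 = 7495.4449488 DKK
7495.4449488 DKK × 0.1102 = 825.99803335776 EUR
Net change: 825.99803335776 − 1000 = -174.00196664224 EUR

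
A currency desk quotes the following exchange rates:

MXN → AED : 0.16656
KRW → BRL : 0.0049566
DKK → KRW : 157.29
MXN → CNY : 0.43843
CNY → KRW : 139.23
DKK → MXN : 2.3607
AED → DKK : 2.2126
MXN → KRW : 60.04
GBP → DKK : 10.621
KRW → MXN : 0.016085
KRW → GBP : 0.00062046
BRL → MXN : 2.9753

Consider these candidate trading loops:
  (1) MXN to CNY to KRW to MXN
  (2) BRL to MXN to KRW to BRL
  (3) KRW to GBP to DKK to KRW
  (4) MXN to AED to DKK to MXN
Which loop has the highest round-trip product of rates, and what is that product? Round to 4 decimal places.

(1) 0.43843 × 139.23 × 0.016085 = 0.98187
(2) 2.9753 × 60.04 × 0.0049566 = 0.88543
(3) 0.00062046 × 10.621 × 157.29 = 1.03653
(4) 0.16656 × 2.2126 × 2.3607 = 0.86999
Highest is cycle (3) at 1.0365 (>1, arbitrage).

1.0365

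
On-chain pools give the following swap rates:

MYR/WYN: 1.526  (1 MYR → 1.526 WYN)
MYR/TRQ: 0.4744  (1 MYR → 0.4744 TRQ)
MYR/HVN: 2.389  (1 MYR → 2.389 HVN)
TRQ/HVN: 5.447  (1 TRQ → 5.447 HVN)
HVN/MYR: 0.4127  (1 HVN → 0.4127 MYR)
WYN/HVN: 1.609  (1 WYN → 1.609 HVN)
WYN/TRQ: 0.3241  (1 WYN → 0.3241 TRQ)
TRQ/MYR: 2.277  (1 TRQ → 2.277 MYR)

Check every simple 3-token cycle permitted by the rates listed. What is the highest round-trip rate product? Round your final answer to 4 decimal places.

MYR→WYN→TRQ→MYR: 1.526 × 0.3241 × 2.277 = 1.12615
MYR→TRQ→HVN→MYR: 0.4744 × 5.447 × 0.4127 = 1.06644
MYR→WYN→HVN→MYR: 1.526 × 1.609 × 0.4127 = 1.01332
Maximum is MYR→WYN→TRQ→MYR at 1.1262; arbitrage exists.

1.1262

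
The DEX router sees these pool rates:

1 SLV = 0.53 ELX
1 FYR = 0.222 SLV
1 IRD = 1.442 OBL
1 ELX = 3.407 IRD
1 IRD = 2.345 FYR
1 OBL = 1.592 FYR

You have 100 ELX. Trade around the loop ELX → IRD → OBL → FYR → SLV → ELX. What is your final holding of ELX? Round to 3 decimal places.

92.026

100 ELX × 3.407 = 340.7 IRD
340.7 IRD × 1.442 = 491.2894 OBL
491.2894 OBL × 1.592 = 782.1327248 FYR
782.1327248 FYR × 0.222 = 173.6334649056 SLV
173.6334649056 SLV × 0.53 = 92.025736399968 ELX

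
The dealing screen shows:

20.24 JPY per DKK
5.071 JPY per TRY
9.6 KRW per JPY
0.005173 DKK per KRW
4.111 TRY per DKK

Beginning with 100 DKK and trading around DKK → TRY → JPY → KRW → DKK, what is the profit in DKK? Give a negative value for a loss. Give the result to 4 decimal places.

100 DKK × 4.111 = 411.1 TRY
411.1 TRY × 5.071 = 2084.6881 JPY
2084.6881 JPY × 9.6 = 20013.00576 KRW
20013.00576 KRW × 0.005173 = 103.52727879648 DKK
Net change: 103.52727879648 − 100 = 3.52727879648 DKK

3.5273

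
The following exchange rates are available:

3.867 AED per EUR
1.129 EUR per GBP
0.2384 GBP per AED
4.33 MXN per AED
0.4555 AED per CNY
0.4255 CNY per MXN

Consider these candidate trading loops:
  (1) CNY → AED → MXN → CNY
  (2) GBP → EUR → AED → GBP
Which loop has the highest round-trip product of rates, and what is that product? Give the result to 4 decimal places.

1.0408

(1) 0.4555 × 4.33 × 0.4255 = 0.83922
(2) 1.129 × 3.867 × 0.2384 = 1.04082
Highest is cycle (2) at 1.0408 (>1, arbitrage).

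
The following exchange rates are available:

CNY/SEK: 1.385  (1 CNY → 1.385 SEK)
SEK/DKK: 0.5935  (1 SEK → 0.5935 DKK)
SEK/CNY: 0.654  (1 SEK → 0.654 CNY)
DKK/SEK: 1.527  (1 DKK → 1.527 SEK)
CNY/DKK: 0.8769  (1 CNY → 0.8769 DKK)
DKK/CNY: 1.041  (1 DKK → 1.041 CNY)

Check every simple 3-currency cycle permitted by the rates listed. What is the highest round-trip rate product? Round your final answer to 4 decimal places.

0.8757

DKK→SEK→CNY→DKK: 1.527 × 0.654 × 0.8769 = 0.87572
DKK→CNY→SEK→DKK: 1.041 × 1.385 × 0.5935 = 0.85570
Maximum is DKK→SEK→CNY→DKK at 0.8757; no arbitrage — every cycle loses value.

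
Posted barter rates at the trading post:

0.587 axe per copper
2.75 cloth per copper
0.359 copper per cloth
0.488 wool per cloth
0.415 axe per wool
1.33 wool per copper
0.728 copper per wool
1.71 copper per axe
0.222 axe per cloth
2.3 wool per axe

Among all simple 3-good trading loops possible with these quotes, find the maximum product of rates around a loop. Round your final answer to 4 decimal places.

cloth→axe→copper→cloth: 0.222 × 1.71 × 2.75 = 1.04396
axe→wool→copper→axe: 2.3 × 0.728 × 0.587 = 0.98287
cloth→wool→copper→cloth: 0.488 × 0.728 × 2.75 = 0.97698
axe→copper→wool→axe: 1.71 × 1.33 × 0.415 = 0.94383
Maximum is cloth→axe→copper→cloth at 1.0440; arbitrage exists.

1.0440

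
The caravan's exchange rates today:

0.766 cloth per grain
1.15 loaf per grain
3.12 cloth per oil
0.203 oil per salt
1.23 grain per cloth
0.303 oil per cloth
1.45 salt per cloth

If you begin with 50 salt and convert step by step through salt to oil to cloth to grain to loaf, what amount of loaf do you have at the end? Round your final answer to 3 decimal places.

50 salt × 0.203 = 10.15 oil
10.15 oil × 3.12 = 31.668 cloth
31.668 cloth × 1.23 = 38.95164 grain
38.95164 grain × 1.15 = 44.794386 loaf

44.794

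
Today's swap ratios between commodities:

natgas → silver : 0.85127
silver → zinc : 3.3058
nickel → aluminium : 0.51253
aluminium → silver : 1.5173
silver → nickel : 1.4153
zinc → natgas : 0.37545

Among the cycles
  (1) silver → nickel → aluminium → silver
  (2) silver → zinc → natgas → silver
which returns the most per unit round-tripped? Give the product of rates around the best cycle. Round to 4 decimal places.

(1) 1.4153 × 0.51253 × 1.5173 = 1.10062
(2) 3.3058 × 0.37545 × 0.85127 = 1.05656
Highest is cycle (1) at 1.1006 (>1, arbitrage).

1.1006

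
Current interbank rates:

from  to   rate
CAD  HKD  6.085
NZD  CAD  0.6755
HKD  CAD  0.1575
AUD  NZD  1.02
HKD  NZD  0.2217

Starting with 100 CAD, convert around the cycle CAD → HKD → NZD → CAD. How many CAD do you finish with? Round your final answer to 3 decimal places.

100 CAD × 6.085 = 608.5 HKD
608.5 HKD × 0.2217 = 134.90445 NZD
134.90445 NZD × 0.6755 = 91.127955975 CAD

91.128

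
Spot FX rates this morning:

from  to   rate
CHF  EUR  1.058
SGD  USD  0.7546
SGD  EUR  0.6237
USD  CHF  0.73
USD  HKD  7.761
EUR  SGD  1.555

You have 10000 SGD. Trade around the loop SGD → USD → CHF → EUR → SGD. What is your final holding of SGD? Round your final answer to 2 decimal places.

9062.66

10000 SGD × 0.7546 = 7546 USD
7546 USD × 0.73 = 5508.58 CHF
5508.58 CHF × 1.058 = 5828.07764 EUR
5828.07764 EUR × 1.555 = 9062.6607302 SGD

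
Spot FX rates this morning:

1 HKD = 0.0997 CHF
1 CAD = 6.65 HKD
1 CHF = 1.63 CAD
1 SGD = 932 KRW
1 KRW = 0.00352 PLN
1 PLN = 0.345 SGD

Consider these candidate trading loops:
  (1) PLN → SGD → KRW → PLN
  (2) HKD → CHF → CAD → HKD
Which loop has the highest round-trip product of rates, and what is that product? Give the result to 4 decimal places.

1.1318

(1) 0.345 × 932 × 0.00352 = 1.13182
(2) 0.0997 × 1.63 × 6.65 = 1.08070
Highest is cycle (1) at 1.1318 (>1, arbitrage).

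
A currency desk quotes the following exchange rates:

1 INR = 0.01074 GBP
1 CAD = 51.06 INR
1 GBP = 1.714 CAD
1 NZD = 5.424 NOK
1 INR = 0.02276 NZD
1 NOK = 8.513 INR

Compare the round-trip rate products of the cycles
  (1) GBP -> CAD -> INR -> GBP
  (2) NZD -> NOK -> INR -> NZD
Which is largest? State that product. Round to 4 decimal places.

1.0509

(1) 1.714 × 51.06 × 0.01074 = 0.93993
(2) 5.424 × 8.513 × 0.02276 = 1.05093
Highest is cycle (2) at 1.0509 (>1, arbitrage).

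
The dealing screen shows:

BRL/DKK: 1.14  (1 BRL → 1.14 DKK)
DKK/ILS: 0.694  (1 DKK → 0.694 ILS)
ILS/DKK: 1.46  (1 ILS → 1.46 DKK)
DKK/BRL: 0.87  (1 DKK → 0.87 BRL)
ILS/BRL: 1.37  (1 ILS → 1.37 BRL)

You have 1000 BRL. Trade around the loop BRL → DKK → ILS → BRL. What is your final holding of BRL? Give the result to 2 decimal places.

1083.89

1000 BRL × 1.14 = 1140 DKK
1140 DKK × 0.694 = 791.16 ILS
791.16 ILS × 1.37 = 1083.8892 BRL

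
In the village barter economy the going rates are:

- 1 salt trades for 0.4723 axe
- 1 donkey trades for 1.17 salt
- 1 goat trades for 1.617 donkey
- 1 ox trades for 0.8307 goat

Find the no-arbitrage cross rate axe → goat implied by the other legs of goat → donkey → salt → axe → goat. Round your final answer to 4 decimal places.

Known legs of the cycle: 1.617 × 1.17 × 0.4723 = 0.893539647
For no arbitrage the full-cycle product must be 1, so the missing rate is 1 / 0.893539647 ≈ 1.119145.

1.1191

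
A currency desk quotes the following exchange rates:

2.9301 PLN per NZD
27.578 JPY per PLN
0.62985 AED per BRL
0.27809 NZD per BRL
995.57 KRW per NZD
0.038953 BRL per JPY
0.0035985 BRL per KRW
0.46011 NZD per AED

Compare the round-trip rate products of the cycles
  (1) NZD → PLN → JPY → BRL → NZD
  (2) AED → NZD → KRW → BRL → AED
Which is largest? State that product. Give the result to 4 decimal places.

(1) 2.9301 × 27.578 × 0.038953 × 0.27809 = 0.87533
(2) 0.46011 × 995.57 × 0.0035985 × 0.62985 = 1.03823
Highest is cycle (2) at 1.0382 (>1, arbitrage).

1.0382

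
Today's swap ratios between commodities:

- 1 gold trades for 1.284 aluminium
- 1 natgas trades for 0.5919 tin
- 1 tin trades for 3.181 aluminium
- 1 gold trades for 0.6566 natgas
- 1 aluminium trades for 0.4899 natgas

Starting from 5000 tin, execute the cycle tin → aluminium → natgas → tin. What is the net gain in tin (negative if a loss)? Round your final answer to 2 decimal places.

-388.00

5000 tin × 3.181 = 15905 aluminium
15905 aluminium × 0.4899 = 7791.8595 natgas
7791.8595 natgas × 0.5919 = 4612.00163805 tin
Net change: 4612.00163805 − 5000 = -387.99836195 tin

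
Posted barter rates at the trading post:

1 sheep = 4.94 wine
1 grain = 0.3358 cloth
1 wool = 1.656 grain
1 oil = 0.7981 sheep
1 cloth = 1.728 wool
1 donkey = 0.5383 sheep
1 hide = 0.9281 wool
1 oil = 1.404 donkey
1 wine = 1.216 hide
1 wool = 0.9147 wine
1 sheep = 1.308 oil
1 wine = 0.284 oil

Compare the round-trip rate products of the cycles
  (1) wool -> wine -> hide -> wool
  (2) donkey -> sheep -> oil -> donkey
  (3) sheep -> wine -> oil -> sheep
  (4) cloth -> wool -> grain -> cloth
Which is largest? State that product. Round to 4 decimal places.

(1) 0.9147 × 1.216 × 0.9281 = 1.03230
(2) 0.5383 × 1.308 × 1.404 = 0.98855
(3) 4.94 × 0.284 × 0.7981 = 1.11970
(4) 1.728 × 1.656 × 0.3358 = 0.96091
Highest is cycle (3) at 1.1197 (>1, arbitrage).

1.1197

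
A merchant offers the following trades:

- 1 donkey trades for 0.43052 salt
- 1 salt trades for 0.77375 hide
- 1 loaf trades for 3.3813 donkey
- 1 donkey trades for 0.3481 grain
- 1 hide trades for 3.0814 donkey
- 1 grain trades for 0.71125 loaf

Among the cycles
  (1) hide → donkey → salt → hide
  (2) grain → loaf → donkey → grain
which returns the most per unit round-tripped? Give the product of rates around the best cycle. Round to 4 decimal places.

1.0265

(1) 3.0814 × 0.43052 × 0.77375 = 1.02646
(2) 0.71125 × 3.3813 × 0.3481 = 0.83716
Highest is cycle (1) at 1.0265 (>1, arbitrage).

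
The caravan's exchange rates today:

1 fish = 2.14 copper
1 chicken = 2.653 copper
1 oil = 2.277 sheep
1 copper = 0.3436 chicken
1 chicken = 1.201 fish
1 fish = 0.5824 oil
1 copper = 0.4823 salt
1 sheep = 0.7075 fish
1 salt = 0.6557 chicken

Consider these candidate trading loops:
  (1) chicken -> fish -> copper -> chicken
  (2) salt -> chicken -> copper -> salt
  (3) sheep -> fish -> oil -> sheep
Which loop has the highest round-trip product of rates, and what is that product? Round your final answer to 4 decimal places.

0.9382

(1) 1.201 × 2.14 × 0.3436 = 0.88310
(2) 0.6557 × 2.653 × 0.4823 = 0.83900
(3) 0.7075 × 0.5824 × 2.277 = 0.93823
Highest is cycle (3) at 0.9382 (≤1, no arbitrage).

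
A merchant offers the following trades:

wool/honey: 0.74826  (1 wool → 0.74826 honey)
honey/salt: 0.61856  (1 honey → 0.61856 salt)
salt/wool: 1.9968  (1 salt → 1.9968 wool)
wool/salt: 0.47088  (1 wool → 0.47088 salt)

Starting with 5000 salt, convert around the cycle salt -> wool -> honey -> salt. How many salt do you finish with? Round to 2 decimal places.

5000 salt × 1.9968 = 9984 wool
9984 wool × 0.74826 = 7470.62784 honey
7470.62784 honey × 0.61856 = 4621.0315567104 salt

4621.03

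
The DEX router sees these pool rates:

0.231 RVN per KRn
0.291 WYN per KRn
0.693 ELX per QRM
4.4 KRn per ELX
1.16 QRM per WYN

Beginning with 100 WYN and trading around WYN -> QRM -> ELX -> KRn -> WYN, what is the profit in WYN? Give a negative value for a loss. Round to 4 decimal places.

2.9288

100 WYN × 1.16 = 116 QRM
116 QRM × 0.693 = 80.388 ELX
80.388 ELX × 4.4 = 353.7072 KRn
353.7072 KRn × 0.291 = 102.9287952 WYN
Net change: 102.9287952 − 100 = 2.9287952 WYN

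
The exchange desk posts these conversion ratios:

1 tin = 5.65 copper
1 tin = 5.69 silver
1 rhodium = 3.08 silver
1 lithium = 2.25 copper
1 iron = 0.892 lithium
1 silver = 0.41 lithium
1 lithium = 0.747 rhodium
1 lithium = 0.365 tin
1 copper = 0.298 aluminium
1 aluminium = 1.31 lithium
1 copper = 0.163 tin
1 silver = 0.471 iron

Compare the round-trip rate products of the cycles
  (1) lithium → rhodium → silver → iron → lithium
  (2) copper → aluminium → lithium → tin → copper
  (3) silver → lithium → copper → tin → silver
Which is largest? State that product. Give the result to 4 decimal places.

0.9666

(1) 0.747 × 3.08 × 0.471 × 0.892 = 0.96662
(2) 0.298 × 1.31 × 0.365 × 5.65 = 0.80506
(3) 0.41 × 2.25 × 0.163 × 5.69 = 0.85559
Highest is cycle (1) at 0.9666 (≤1, no arbitrage).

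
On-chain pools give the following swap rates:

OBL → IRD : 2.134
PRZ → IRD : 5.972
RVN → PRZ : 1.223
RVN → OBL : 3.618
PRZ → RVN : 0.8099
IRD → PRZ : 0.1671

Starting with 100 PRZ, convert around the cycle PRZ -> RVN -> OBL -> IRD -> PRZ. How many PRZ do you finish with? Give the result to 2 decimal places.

104.49

100 PRZ × 0.8099 = 80.99 RVN
80.99 RVN × 3.618 = 293.02182 OBL
293.02182 OBL × 2.134 = 625.30856388 IRD
625.30856388 IRD × 0.1671 = 104.489061024348 PRZ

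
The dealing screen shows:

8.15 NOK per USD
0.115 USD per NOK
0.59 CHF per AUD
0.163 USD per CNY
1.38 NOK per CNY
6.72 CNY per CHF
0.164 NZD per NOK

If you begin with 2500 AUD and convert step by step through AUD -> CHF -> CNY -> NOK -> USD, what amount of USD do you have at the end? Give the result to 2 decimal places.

2500 AUD × 0.59 = 1475 CHF
1475 CHF × 6.72 = 9912 CNY
9912 CNY × 1.38 = 13678.56 NOK
13678.56 NOK × 0.115 = 1573.0344 USD

1573.03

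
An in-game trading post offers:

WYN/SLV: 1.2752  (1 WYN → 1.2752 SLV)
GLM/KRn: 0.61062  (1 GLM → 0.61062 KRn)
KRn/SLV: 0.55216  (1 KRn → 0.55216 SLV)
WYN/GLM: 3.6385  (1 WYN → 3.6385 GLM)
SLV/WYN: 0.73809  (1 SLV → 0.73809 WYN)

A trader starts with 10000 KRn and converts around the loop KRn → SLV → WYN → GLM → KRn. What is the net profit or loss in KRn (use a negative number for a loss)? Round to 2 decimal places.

-945.43

10000 KRn × 0.55216 = 5521.6 SLV
5521.6 SLV × 0.73809 = 4075.437744 WYN
4075.437744 WYN × 3.6385 = 14828.480231544 GLM
14828.480231544 GLM × 0.61062 = 9054.56659898539728 KRn
Net change: 9054.56659898539728 − 10000 = -945.43340101460272 KRn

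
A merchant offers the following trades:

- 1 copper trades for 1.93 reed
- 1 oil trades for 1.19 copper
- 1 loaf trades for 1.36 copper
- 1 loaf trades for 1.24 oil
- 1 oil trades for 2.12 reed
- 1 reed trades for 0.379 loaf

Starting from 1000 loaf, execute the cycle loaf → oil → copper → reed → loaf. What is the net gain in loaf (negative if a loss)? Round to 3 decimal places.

1000 loaf × 1.24 = 1240 oil
1240 oil × 1.19 = 1475.6 copper
1475.6 copper × 1.93 = 2847.908 reed
2847.908 reed × 0.379 = 1079.357132 loaf
Net change: 1079.357132 − 1000 = 79.357132 loaf

79.357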